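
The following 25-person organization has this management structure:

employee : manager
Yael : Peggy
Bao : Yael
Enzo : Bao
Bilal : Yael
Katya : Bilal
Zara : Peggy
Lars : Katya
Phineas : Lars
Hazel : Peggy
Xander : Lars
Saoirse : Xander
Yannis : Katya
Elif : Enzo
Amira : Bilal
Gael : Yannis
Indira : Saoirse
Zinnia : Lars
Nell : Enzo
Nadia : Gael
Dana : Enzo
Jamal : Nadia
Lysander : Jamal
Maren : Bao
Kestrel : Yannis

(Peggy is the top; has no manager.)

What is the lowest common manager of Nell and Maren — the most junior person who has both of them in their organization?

Bao

Nell's chain of managers is Enzo, Bao, Yael, Peggy. Maren's chain of managers is Bao, Yael, Peggy. The first manager that appears in both chains is Bao.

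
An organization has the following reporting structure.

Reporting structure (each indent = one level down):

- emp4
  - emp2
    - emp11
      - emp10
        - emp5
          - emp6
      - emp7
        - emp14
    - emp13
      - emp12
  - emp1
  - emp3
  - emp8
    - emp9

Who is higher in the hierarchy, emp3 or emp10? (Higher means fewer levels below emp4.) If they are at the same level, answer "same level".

emp3

emp3 is 1 level below emp4; emp10 is 3. emp3 is higher.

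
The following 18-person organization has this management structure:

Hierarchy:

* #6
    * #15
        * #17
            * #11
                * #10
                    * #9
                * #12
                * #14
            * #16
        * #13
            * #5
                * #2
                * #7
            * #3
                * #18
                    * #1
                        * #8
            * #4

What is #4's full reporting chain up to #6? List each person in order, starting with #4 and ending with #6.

#4 reports to #13. #13 reports to #15. #15 reports to #6. #6 is at the top.

#4 -> #13 -> #15 -> #6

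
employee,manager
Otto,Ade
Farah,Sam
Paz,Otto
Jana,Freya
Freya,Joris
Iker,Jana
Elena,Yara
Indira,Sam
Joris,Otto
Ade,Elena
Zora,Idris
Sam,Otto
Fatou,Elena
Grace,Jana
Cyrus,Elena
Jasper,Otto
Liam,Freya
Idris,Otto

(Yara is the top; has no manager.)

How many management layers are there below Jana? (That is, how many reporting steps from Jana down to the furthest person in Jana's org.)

1

The longest chain under Jana runs Jana → Iker, which is 1 level below Jana.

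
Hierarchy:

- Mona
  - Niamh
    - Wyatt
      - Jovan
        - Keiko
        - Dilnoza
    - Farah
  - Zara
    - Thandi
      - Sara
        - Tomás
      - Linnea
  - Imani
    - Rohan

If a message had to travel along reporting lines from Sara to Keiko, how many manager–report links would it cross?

7

Sara is 3 levels below Mona, and Keiko is 4 levels below Mona (their lowest common manager). The shortest path runs up from Sara to Mona and back down to Keiko: 3 + 4 = 7 links.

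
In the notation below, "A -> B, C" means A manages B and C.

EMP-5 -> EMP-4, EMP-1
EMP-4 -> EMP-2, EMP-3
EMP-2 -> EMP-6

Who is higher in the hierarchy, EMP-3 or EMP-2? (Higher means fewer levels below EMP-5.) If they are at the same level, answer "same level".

Both EMP-3 and EMP-2 are 2 levels below EMP-5.

same level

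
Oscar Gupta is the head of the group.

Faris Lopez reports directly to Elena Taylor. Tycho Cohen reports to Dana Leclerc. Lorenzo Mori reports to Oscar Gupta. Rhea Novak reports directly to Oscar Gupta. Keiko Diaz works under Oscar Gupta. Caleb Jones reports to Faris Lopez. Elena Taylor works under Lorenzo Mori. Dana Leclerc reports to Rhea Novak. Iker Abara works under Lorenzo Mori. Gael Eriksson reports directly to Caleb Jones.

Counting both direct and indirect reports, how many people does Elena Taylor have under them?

Elena Taylor directly manages Faris Lopez. Under Faris Lopez: Caleb Jones, Gael Eriksson (2). That's 3 in total.

3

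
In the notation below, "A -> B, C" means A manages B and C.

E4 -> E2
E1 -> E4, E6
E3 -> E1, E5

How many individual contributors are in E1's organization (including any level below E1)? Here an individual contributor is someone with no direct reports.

2

The people in E1's organization with no one reporting to them are E6, E2. That is 2.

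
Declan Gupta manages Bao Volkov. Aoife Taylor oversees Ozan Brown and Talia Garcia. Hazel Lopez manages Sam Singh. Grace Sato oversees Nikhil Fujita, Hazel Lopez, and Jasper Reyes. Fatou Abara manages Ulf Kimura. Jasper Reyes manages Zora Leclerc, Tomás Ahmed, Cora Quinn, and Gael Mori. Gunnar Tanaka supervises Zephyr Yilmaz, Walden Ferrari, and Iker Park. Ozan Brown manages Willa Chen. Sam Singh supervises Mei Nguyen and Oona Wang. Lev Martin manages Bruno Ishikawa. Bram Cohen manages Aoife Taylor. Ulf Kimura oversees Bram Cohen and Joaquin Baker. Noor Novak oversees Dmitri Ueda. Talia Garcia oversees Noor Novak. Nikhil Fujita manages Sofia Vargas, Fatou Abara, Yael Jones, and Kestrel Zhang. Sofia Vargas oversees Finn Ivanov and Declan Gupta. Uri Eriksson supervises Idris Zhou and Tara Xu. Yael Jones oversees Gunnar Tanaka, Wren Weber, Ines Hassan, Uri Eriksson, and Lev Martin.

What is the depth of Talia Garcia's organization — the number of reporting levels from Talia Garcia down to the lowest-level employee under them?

The longest chain under Talia Garcia runs Talia Garcia → Noor Novak → Dmitri Ueda, which is 2 levels below Talia Garcia.

2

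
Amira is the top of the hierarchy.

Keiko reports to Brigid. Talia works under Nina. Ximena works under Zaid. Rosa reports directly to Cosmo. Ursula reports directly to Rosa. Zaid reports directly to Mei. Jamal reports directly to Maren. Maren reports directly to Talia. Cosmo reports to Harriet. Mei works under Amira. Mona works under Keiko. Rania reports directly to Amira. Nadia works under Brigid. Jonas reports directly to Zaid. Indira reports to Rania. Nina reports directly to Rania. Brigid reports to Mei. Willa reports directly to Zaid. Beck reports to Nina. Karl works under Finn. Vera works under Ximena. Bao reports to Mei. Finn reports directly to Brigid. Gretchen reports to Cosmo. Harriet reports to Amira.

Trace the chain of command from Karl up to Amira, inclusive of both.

Karl -> Finn -> Brigid -> Mei -> Amira

Karl reports to Finn. Finn reports to Brigid. Brigid reports to Mei. Mei reports to Amira. Amira is at the top.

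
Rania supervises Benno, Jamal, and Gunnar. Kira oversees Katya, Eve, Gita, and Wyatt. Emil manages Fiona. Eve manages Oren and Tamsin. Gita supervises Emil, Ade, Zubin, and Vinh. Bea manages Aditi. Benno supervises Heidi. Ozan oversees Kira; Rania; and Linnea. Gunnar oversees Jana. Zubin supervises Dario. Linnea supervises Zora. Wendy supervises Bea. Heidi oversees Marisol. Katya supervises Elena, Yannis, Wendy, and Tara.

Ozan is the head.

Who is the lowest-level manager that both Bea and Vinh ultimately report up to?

Bea's chain of managers is Wendy, Katya, Kira, Ozan. Vinh's chain of managers is Gita, Kira, Ozan. The first manager that appears in both chains is Kira.

Kira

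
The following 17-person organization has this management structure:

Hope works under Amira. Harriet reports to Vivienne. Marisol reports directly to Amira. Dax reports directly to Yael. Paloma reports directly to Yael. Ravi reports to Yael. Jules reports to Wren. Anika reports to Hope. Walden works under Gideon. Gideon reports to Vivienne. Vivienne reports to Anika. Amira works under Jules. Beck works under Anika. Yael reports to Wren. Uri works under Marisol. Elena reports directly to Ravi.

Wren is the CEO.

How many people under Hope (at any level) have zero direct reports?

3

The people in Hope's organization with no one reporting to them are Walden, Harriet, Beck. That is 3.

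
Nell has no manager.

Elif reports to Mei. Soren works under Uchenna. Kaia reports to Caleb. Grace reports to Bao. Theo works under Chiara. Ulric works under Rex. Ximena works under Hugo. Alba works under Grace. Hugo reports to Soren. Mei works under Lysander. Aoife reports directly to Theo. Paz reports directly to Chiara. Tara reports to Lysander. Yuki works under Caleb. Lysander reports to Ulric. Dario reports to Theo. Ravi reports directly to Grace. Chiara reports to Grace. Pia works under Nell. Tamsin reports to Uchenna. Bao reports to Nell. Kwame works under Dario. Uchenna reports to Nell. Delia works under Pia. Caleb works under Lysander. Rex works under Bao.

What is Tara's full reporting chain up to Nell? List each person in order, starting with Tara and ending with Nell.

Tara -> Lysander -> Ulric -> Rex -> Bao -> Nell

Tara reports to Lysander. Lysander reports to Ulric. Ulric reports to Rex. Rex reports to Bao. Bao reports to Nell. Nell is at the top.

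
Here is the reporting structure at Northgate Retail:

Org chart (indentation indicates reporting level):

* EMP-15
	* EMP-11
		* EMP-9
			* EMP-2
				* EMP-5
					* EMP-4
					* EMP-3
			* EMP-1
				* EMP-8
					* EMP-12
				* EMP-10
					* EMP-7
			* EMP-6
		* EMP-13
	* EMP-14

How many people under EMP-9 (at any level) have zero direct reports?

The people in EMP-9's organization with no one reporting to them are EMP-6, EMP-7, EMP-12, EMP-3, EMP-4. That is 5.

5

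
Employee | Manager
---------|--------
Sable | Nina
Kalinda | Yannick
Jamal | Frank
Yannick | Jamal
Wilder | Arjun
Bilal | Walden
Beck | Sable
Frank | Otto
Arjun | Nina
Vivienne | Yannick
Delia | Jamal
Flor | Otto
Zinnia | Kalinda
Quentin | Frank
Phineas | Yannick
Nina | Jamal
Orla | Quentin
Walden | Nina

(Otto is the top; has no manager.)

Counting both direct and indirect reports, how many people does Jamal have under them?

Jamal directly manages Nina, Yannick, Delia. Under Nina: Arjun, Wilder, Sable, Beck, Walden, Bilal (6). Under Yannick: Phineas, Vivienne, Kalinda, Zinnia (4). Delia has no reports. So Jamal's organization is 3 direct reports plus everyone under them: 7 + 5 + 1 = 13.

13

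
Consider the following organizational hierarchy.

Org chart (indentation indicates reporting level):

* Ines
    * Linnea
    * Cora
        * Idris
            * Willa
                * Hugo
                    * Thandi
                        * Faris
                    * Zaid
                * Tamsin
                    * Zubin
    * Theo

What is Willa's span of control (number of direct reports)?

Willa directly manages Hugo, Tamsin. That is 2 direct reports.

2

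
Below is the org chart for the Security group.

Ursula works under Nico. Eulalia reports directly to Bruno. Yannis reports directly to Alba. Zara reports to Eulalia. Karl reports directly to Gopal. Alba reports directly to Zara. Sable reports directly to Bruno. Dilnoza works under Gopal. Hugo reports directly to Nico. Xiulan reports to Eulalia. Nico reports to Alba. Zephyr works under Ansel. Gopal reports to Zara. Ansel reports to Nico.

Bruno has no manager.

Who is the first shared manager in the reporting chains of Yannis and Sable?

Yannis's chain of managers is Alba, Zara, Eulalia, Bruno. Sable's chain of managers is Bruno. The first manager that appears in both chains is Bruno.

Bruno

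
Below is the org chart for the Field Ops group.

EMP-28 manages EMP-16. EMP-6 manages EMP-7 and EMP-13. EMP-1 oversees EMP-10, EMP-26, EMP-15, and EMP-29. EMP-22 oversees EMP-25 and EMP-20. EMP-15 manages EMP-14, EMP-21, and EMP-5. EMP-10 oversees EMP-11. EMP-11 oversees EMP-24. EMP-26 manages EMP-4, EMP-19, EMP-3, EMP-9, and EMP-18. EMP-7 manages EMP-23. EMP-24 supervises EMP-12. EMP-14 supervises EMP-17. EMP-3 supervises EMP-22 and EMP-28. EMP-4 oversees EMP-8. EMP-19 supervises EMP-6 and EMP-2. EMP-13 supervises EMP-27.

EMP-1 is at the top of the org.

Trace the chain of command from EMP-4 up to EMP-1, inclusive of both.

EMP-4 -> EMP-26 -> EMP-1

EMP-4 reports to EMP-26. EMP-26 reports to EMP-1. EMP-1 is at the top.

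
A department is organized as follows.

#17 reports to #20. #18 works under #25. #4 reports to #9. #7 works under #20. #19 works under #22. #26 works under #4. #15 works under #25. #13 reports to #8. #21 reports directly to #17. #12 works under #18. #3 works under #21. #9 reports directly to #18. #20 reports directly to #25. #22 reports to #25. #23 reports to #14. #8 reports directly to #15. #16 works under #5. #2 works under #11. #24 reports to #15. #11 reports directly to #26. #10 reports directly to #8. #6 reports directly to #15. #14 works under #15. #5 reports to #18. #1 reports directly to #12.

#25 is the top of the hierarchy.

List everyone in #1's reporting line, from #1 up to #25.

#1 reports to #12. #12 reports to #18. #18 reports to #25. #25 is at the top.

#1 -> #12 -> #18 -> #25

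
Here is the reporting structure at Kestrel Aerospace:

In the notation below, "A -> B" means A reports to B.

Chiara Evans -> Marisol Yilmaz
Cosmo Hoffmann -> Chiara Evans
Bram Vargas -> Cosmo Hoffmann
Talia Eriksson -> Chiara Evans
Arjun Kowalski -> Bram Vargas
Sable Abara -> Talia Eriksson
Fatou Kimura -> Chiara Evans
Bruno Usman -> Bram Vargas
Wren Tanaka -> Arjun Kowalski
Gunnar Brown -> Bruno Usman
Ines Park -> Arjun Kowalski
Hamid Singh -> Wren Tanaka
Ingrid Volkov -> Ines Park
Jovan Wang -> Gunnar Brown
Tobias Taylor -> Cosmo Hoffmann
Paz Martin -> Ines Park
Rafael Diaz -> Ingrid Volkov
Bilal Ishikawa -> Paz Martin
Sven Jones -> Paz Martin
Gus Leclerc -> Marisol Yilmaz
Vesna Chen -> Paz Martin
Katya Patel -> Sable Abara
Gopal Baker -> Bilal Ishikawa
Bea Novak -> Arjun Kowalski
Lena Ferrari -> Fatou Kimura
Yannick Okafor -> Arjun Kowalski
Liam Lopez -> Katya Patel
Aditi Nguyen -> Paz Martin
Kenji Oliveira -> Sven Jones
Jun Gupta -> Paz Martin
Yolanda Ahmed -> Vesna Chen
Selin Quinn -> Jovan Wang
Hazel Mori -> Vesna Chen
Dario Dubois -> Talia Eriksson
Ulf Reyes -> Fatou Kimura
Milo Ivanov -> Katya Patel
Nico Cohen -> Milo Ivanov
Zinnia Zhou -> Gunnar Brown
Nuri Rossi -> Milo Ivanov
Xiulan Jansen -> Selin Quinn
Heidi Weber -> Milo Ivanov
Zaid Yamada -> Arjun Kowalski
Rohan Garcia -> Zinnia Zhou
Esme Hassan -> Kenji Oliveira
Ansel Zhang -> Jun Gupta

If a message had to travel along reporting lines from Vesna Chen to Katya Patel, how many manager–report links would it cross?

Vesna Chen is 6 levels below Chiara Evans, and Katya Patel is 3 levels below Chiara Evans (their lowest common manager). The shortest path runs up from Vesna Chen to Chiara Evans and back down to Katya Patel: 6 + 3 = 9 links.

9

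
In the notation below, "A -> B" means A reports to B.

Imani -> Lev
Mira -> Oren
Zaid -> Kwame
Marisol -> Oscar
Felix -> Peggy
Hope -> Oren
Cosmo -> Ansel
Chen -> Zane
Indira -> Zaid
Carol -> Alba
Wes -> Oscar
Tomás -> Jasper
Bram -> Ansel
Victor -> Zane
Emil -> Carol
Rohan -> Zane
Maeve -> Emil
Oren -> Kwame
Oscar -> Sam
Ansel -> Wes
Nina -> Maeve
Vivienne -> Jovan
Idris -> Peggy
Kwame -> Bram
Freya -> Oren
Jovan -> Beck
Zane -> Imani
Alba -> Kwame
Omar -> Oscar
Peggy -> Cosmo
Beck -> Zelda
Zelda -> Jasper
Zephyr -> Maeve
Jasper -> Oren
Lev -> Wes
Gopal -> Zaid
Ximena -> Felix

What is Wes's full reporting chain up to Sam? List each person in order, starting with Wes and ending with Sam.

Wes -> Oscar -> Sam

Wes reports to Oscar. Oscar reports to Sam. Sam is at the top.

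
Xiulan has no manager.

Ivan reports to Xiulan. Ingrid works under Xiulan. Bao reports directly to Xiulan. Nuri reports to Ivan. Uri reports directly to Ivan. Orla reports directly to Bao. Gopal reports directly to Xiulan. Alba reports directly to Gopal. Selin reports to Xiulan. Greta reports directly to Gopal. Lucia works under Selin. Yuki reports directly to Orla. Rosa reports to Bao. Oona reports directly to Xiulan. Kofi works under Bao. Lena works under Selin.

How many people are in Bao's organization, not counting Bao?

Bao directly manages Orla, Rosa, Kofi. Under Orla: Yuki (1). Rosa has no reports. Kofi has no reports. So Bao's organization is 3 direct reports plus everyone under them: 2 + 1 + 1 = 4.

4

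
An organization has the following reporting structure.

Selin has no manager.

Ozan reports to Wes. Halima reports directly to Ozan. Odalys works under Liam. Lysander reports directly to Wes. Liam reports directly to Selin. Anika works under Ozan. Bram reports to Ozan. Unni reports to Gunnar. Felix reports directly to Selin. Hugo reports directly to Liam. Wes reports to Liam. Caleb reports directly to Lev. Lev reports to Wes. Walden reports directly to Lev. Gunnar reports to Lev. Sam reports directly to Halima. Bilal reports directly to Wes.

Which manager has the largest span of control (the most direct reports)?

Wes

Direct-report counts: Selin has 2; Liam has 3; Wes has 4; Ozan has 3; Halima has 1; Lev has 3; Gunnar has 1. The largest is 4, held by Wes.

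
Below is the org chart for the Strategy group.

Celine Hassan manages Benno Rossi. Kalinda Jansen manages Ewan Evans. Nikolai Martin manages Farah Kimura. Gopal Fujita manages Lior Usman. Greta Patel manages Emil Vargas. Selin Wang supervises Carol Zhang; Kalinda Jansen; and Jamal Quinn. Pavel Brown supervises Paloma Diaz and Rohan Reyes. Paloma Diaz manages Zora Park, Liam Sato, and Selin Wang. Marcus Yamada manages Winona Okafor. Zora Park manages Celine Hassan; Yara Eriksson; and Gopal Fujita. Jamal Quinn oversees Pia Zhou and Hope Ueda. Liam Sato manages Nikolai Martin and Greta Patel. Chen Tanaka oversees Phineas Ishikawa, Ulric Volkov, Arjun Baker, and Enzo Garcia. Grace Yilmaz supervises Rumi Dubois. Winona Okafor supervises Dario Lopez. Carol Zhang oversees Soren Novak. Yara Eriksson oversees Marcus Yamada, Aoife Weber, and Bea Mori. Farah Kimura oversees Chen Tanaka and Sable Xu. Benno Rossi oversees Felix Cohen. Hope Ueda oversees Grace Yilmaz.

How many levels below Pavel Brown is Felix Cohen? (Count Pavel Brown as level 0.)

Chain from Felix Cohen up to Pavel Brown: Felix Cohen → Benno Rossi → Celine Hassan → Zora Park → Paloma Diaz → Pavel Brown. That is 5 steps up, so Felix Cohen is 5 levels below Pavel Brown.

5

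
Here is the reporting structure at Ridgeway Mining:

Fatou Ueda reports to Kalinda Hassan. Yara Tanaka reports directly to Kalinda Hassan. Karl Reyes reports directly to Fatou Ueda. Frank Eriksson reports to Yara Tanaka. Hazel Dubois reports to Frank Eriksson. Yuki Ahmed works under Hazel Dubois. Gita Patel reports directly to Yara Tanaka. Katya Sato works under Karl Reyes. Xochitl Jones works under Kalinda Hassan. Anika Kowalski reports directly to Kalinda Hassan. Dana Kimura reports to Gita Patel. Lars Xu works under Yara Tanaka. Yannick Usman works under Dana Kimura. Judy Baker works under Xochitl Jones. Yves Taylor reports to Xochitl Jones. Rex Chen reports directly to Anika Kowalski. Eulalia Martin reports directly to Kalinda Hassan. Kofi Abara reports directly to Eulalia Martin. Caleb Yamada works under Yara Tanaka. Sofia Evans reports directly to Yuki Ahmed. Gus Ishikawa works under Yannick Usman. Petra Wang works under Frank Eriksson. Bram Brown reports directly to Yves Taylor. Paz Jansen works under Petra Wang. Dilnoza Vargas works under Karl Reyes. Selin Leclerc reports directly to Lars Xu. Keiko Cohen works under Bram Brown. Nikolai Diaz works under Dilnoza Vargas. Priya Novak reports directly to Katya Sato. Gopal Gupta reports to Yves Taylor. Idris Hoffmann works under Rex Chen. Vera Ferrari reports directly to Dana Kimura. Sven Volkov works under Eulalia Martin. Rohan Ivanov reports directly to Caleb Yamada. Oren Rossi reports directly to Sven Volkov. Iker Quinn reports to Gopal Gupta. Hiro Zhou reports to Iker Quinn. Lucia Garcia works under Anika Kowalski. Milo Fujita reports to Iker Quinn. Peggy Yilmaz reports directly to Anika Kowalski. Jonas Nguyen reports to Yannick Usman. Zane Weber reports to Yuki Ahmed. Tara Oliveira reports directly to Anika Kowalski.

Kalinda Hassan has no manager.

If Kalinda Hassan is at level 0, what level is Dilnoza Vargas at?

3

Chain from Dilnoza Vargas up to Kalinda Hassan: Dilnoza Vargas → Karl Reyes → Fatou Ueda → Kalinda Hassan. That is 3 steps up, so Dilnoza Vargas is 3 levels below Kalinda Hassan.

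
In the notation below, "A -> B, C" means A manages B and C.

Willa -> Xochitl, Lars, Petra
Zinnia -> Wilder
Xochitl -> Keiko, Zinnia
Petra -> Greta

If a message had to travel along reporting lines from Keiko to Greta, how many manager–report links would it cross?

4

Keiko is 2 levels below Willa, and Greta is 2 levels below Willa (their lowest common manager). The shortest path runs up from Keiko to Willa and back down to Greta: 2 + 2 = 4 links.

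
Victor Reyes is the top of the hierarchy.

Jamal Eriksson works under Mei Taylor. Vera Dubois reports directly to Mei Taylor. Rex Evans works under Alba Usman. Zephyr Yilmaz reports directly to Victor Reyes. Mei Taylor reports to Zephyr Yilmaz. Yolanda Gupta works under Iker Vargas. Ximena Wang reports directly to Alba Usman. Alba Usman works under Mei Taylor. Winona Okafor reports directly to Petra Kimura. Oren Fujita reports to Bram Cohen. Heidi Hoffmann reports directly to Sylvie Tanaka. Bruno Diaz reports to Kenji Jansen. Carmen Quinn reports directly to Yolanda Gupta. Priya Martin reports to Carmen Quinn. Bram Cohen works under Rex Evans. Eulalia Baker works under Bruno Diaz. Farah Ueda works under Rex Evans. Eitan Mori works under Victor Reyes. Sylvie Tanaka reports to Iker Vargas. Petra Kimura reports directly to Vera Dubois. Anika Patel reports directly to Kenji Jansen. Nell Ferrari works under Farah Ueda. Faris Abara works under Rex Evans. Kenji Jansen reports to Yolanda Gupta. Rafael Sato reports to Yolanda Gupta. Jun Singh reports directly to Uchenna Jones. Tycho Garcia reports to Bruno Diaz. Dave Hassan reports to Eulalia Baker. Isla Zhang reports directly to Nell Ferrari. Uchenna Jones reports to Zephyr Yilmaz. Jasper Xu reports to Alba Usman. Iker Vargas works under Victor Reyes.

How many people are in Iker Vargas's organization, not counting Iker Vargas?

Iker Vargas directly manages Yolanda Gupta, Sylvie Tanaka. Under Yolanda Gupta: Rafael Sato, Carmen Quinn, Priya Martin, Kenji Jansen, Bruno Diaz, Tycho Garcia, Eulalia Baker, Dave Hassan, Anika Patel (9). Under Sylvie Tanaka: Heidi Hoffmann (1). So Iker Vargas's organization is 2 direct reports plus everyone under them: 10 + 2 = 12.

12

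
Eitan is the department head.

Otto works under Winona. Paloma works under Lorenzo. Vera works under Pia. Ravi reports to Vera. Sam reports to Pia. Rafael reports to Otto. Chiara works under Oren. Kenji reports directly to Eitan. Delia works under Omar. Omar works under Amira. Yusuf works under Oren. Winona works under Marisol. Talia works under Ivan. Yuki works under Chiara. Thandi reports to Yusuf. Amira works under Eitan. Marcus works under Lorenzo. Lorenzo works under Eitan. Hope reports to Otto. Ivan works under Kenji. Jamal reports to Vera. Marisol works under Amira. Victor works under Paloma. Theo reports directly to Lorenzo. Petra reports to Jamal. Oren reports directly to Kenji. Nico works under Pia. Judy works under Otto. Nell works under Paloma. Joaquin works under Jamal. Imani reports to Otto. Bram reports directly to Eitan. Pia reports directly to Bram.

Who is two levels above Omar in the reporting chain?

Eitan

Omar reports to Amira, and Amira reports to Eitan. So Omar's skip-level manager is Eitan.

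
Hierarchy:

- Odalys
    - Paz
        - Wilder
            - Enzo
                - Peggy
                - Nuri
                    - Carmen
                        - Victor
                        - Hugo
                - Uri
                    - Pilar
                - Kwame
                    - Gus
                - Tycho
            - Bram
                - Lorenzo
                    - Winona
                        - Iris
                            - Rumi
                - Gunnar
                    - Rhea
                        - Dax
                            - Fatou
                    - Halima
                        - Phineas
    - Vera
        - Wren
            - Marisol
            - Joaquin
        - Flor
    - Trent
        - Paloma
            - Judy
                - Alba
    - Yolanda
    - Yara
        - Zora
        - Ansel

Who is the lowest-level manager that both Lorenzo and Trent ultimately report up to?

Lorenzo's chain of managers is Bram, Wilder, Paz, Odalys. Trent's chain of managers is Odalys. The first manager that appears in both chains is Odalys.

Odalys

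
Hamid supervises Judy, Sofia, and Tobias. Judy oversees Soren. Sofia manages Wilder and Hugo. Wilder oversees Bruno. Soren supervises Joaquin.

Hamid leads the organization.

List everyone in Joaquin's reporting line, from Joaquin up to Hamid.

Joaquin -> Soren -> Judy -> Hamid

Joaquin reports to Soren. Soren reports to Judy. Judy reports to Hamid. Hamid is at the top.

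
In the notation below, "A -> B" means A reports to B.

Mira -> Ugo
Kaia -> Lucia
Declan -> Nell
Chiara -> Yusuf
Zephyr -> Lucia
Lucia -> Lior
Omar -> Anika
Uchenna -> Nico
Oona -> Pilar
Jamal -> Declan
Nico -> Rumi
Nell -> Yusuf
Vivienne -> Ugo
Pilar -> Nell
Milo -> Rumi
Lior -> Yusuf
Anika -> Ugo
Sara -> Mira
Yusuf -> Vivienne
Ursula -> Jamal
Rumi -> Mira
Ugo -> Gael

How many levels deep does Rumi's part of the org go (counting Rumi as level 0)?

2

The longest chain under Rumi runs Rumi → Nico → Uchenna, which is 2 levels below Rumi.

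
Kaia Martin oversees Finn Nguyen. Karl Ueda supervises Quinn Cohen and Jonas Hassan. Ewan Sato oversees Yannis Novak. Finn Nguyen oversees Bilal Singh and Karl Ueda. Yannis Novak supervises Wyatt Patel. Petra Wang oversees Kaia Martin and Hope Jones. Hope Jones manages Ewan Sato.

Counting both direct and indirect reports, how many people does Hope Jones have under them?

3

Hope Jones directly manages Ewan Sato. Under Ewan Sato: Yannis Novak, Wyatt Patel (2). That's 3 in total.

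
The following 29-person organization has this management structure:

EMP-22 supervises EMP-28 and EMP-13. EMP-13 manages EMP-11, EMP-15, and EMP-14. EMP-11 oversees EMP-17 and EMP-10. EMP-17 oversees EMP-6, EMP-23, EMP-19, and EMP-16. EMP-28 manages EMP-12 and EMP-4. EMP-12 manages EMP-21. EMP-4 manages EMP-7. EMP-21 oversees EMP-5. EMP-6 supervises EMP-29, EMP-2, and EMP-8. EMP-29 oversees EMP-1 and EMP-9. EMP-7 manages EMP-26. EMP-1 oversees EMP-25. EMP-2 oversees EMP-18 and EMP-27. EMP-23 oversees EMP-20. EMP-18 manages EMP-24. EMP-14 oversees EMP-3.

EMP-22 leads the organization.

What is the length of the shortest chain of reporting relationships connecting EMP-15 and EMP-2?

EMP-15 is 1 level below EMP-13, and EMP-2 is 4 levels below EMP-13 (their lowest common manager). The shortest path runs up from EMP-15 to EMP-13 and back down to EMP-2: 1 + 4 = 5 links.

5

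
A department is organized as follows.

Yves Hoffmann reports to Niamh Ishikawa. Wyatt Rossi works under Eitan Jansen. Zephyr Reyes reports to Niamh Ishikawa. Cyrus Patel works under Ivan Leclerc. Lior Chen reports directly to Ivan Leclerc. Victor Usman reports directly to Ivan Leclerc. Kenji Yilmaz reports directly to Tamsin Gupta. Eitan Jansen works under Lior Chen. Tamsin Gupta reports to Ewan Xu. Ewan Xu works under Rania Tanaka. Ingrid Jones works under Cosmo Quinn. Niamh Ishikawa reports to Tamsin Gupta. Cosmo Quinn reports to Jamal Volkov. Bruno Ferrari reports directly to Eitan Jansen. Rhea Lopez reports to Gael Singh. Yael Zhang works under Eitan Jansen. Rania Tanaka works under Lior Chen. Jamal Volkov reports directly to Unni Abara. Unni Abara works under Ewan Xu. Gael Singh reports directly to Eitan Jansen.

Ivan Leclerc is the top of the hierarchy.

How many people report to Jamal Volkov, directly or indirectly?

Jamal Volkov directly manages Cosmo Quinn. Under Cosmo Quinn: Ingrid Jones (1). That's 2 in total.

2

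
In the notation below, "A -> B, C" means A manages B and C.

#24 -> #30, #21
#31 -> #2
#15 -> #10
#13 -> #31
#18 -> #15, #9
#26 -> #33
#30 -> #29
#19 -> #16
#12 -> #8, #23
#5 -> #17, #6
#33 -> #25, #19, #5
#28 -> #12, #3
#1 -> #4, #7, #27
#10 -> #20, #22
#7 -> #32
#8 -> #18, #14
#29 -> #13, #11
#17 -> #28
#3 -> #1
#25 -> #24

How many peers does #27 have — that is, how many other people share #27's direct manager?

2

#27 reports to #1. #1's other direct reports are #4, #7 — 2 peers.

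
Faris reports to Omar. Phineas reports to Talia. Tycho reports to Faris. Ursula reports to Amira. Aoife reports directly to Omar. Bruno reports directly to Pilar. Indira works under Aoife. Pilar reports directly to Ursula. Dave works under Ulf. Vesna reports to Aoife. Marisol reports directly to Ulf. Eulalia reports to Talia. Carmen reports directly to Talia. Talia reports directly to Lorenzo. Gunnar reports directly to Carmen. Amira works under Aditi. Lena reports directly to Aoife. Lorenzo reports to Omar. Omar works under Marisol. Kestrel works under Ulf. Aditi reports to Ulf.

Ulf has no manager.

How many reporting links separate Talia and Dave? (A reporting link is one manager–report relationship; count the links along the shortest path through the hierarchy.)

5

Talia is 4 levels below Ulf, and Dave is 1 level below Ulf (their lowest common manager). The shortest path runs up from Talia to Ulf and back down to Dave: 4 + 1 = 5 links.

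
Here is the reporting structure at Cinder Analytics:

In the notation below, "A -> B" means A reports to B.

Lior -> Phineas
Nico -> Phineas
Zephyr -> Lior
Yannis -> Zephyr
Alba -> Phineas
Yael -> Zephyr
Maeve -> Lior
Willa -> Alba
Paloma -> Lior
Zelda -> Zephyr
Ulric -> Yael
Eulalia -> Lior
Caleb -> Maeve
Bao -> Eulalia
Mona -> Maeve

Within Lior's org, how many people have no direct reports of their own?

7

The people in Lior's organization with no one reporting to them are Bao, Paloma, Mona, Caleb, Zelda, Ulric, Yannis. That is 7.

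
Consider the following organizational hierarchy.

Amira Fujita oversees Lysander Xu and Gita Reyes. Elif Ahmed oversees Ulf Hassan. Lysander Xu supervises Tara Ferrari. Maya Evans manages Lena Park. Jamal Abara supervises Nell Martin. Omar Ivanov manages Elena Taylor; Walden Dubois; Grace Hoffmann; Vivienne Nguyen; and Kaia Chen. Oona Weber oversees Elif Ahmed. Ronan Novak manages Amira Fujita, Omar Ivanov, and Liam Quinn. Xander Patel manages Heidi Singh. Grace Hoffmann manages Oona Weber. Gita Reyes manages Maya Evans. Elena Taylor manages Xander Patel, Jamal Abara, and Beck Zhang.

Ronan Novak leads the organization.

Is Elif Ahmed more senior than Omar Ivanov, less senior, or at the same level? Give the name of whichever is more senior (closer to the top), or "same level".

Omar Ivanov

Elif Ahmed is 4 levels below Ronan Novak; Omar Ivanov is 1. Omar Ivanov is higher.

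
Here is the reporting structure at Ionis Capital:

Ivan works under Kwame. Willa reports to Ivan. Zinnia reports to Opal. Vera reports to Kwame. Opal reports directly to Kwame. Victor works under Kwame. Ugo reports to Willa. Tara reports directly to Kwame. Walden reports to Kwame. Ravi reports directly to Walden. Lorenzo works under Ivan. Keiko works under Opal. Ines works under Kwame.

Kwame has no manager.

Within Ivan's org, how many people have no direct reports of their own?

The people in Ivan's organization with no one reporting to them are Ugo, Lorenzo. That is 2.

2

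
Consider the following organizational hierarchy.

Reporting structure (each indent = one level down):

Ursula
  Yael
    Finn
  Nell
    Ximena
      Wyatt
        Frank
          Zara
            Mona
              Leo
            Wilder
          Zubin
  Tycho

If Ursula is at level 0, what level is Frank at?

4

Chain from Frank up to Ursula: Frank → Wyatt → Ximena → Nell → Ursula. That is 4 steps up, so Frank is 4 levels below Ursula.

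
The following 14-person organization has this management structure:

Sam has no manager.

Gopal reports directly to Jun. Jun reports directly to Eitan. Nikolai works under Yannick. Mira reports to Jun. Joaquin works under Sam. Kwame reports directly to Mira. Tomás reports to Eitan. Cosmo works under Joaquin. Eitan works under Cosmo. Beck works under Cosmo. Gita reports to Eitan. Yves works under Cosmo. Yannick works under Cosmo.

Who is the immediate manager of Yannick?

Cosmo

Yannick reports directly to Cosmo.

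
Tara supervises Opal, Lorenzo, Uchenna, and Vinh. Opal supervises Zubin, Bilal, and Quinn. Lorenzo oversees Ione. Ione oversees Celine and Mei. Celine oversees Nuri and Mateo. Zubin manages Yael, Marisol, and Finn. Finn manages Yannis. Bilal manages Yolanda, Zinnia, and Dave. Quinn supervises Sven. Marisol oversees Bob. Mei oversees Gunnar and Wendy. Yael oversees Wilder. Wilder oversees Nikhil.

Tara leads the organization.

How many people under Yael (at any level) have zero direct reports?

The only person in Yael's organization with no one reporting to them is Nikhil. That is 1.

1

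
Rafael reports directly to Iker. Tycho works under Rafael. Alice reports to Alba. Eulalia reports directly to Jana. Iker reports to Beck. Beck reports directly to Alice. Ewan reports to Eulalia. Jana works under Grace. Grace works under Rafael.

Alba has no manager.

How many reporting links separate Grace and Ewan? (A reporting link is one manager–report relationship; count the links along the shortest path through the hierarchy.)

Ewan is in Grace's organization: the chain from Ewan up to Grace is Ewan → Eulalia → Jana → Grace, which is 3 links.

3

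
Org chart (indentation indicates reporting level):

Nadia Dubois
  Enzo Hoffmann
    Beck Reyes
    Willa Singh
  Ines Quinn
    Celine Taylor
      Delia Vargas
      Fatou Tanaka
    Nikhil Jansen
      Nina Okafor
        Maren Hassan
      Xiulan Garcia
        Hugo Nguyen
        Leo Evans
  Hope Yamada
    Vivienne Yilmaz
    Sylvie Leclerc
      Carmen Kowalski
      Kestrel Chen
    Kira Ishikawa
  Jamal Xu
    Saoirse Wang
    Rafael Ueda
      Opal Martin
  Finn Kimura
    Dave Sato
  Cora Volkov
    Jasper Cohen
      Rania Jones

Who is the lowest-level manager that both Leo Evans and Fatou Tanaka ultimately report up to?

Ines Quinn

Leo Evans's chain of managers is Xiulan Garcia, Nikhil Jansen, Ines Quinn, Nadia Dubois. Fatou Tanaka's chain of managers is Celine Taylor, Ines Quinn, Nadia Dubois. The first manager that appears in both chains is Ines Quinn.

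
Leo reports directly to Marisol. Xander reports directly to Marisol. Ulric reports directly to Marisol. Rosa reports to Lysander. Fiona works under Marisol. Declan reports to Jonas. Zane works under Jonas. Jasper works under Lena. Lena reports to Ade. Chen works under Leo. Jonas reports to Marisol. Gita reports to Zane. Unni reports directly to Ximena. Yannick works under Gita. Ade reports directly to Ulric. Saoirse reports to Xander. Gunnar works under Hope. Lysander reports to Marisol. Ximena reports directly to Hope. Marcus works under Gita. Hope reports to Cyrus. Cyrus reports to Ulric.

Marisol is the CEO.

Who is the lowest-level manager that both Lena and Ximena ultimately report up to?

Ulric

Lena's chain of managers is Ade, Ulric, Marisol. Ximena's chain of managers is Hope, Cyrus, Ulric, Marisol. The first manager that appears in both chains is Ulric.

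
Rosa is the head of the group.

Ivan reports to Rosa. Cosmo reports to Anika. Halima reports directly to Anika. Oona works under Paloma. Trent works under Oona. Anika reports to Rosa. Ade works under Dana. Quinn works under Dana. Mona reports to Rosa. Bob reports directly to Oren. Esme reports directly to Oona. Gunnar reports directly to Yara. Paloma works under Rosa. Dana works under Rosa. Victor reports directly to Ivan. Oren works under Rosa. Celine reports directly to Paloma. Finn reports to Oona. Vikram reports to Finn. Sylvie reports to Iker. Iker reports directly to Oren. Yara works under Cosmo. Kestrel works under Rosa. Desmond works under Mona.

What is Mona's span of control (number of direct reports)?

1

Mona directly manages Desmond. That is 1 direct report.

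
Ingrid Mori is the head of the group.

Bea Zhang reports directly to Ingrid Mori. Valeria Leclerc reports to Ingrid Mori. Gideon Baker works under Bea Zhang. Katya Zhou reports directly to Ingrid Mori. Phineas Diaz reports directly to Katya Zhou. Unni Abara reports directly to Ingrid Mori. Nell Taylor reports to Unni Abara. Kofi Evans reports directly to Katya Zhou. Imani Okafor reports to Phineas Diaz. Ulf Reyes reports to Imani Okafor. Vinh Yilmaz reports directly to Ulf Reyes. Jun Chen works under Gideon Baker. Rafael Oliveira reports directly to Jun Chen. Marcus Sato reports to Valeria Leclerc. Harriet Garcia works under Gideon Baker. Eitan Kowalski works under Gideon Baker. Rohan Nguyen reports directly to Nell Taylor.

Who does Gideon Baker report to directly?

Bea Zhang

Gideon Baker reports directly to Bea Zhang.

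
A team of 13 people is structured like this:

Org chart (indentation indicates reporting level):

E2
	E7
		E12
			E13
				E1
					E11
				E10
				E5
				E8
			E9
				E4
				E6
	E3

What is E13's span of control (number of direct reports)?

E13 directly manages E1, E10, E5, E8. That is 4 direct reports.

4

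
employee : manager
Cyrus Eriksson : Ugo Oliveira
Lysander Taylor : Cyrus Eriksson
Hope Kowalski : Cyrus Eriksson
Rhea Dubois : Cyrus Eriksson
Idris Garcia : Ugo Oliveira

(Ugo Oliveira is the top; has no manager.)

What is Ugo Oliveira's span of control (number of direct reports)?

2

Ugo Oliveira directly manages Cyrus Eriksson, Idris Garcia. That is 2 direct reports.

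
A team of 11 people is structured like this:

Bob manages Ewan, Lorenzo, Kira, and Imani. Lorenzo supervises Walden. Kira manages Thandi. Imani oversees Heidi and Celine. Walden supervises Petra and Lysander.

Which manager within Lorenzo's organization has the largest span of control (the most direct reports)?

Walden

Direct-report counts within Lorenzo's organization: Lorenzo has 1; Walden has 2. The largest is 2, held by Walden.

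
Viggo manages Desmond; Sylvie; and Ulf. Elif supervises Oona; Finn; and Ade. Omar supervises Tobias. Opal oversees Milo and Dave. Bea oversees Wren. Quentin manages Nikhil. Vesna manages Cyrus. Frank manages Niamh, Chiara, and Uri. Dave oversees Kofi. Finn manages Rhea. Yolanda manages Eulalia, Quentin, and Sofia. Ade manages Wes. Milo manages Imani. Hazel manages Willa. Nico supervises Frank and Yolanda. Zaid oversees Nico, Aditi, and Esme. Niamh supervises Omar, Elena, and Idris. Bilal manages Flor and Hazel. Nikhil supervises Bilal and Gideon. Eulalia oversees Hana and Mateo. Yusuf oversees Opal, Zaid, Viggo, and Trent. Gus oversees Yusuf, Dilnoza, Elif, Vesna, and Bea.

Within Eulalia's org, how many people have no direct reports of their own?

The people in Eulalia's organization with no one reporting to them are Mateo, Hana. That is 2.

2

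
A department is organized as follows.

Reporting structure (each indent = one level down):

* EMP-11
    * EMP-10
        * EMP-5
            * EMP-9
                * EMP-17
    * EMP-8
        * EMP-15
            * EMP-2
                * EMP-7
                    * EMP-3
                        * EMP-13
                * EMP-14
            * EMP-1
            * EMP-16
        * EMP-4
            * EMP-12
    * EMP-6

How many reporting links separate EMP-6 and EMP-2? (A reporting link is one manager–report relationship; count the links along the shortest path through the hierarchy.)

EMP-6 is 1 level below EMP-11, and EMP-2 is 3 levels below EMP-11 (their lowest common manager). The shortest path runs up from EMP-6 to EMP-11 and back down to EMP-2: 1 + 3 = 4 links.

4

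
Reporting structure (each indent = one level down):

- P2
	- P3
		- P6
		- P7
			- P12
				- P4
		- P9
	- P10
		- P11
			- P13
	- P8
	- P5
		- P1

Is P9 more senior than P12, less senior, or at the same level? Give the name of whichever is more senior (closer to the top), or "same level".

P9 is 2 levels below P2; P12 is 3. P9 is higher.

P9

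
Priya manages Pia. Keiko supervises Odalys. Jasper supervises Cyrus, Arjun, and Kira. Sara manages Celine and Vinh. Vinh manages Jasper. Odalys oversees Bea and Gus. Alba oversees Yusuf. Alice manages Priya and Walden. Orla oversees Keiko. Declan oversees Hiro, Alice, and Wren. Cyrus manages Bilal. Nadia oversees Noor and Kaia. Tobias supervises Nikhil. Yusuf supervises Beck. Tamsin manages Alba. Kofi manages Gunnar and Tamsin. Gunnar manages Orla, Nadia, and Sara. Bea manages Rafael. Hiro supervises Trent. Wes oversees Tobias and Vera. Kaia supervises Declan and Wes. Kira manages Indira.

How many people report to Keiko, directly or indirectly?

Keiko directly manages Odalys. Under Odalys: Gus, Bea, Rafael (3). That's 4 in total.

4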